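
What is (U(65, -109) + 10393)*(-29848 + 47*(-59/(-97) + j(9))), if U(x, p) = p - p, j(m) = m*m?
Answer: -26223659172/97 ≈ -2.7035e+8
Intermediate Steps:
j(m) = m²
U(x, p) = 0
(U(65, -109) + 10393)*(-29848 + 47*(-59/(-97) + j(9))) = (0 + 10393)*(-29848 + 47*(-59/(-97) + 9²)) = 10393*(-29848 + 47*(-59*(-1/97) + 81)) = 10393*(-29848 + 47*(59/97 + 81)) = 10393*(-29848 + 47*(7916/97)) = 10393*(-29848 + 372052/97) = 10393*(-2523204/97) = -26223659172/97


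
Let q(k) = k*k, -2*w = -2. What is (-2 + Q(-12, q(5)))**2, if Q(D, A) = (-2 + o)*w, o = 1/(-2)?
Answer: 81/4 ≈ 20.250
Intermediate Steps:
w = 1 (w = -1/2*(-2) = 1)
o = -1/2 ≈ -0.50000
q(k) = k**2
Q(D, A) = -5/2 (Q(D, A) = (-2 - 1/2)*1 = -5/2*1 = -5/2)
(-2 + Q(-12, q(5)))**2 = (-2 - 5/2)**2 = (-9/2)**2 = 81/4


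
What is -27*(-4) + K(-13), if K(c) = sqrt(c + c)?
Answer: 108 + I*sqrt(26) ≈ 108.0 + 5.099*I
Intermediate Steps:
K(c) = sqrt(2)*sqrt(c) (K(c) = sqrt(2*c) = sqrt(2)*sqrt(c))
-27*(-4) + K(-13) = -27*(-4) + sqrt(2)*sqrt(-13) = 108 + sqrt(2)*(I*sqrt(13)) = 108 + I*sqrt(26)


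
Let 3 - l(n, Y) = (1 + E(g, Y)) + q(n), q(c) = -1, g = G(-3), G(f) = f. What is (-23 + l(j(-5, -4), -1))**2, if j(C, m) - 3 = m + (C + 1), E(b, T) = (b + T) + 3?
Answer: 361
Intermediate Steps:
g = -3
E(b, T) = 3 + T + b (E(b, T) = (T + b) + 3 = 3 + T + b)
j(C, m) = 4 + C + m (j(C, m) = 3 + (m + (C + 1)) = 3 + (m + (1 + C)) = 3 + (1 + C + m) = 4 + C + m)
l(n, Y) = 3 - Y (l(n, Y) = 3 - ((1 + (3 + Y - 3)) - 1) = 3 - ((1 + Y) - 1) = 3 - Y)
(-23 + l(j(-5, -4), -1))**2 = (-23 + (3 - 1*(-1)))**2 = (-23 + (3 + 1))**2 = (-23 + 4)**2 = (-19)**2 = 361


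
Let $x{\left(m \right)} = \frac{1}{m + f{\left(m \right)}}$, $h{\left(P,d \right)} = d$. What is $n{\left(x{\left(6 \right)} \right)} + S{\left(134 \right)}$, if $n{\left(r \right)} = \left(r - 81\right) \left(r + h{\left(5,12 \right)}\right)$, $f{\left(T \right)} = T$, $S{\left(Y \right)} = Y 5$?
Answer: $- \frac{44315}{144} \approx -307.74$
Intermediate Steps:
$S{\left(Y \right)} = 5 Y$
$x{\left(m \right)} = \frac{1}{2 m}$ ($x{\left(m \right)} = \frac{1}{m + m} = \frac{1}{2 m}$)
$n{\left(r \right)} = \left(-81 + r\right) \left(12 + r\right)$ ($n{\left(r \right)} = \left(r - 81\right) \left(r + 12\right) = \left(-81 + r\right) \left(12 + r\right)$)
$n{\left(x{\left(6 \right)} \right)} + S{\left(134 \right)} = \left(-972 + \left(\frac{1}{2 \cdot 6}\right)^{2} - 69 \frac{1}{2 \cdot 6}\right) + 5 \cdot 134 = \left(-972 + \left(\frac{1}{2} \cdot \frac{1}{6}\right)^{2} - 69 \cdot \frac{1}{2} \cdot \frac{1}{6}\right) + 670 = \left(-972 + \left(\frac{1}{12}\right)^{2} - \frac{23}{4}\right) + 670 = \left(-972 + \frac{1}{144} - \frac{23}{4}\right) + 670 = - \frac{140795}{144} + 670 = - \frac{44315}{144}$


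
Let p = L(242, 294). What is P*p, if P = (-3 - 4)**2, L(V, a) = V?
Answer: 11858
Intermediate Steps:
p = 242
P = 49 (P = (-7)**2 = 49)
P*p = 49*242 = 11858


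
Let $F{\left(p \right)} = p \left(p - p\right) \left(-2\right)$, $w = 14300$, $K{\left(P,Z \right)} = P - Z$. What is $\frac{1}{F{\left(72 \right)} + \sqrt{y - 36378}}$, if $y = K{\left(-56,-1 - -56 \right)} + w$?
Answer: $- \frac{i \sqrt{22189}}{22189} \approx - 0.0067132 i$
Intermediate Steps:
$y = 14189$ ($y = \left(-56 - \left(-1 - -56\right)\right) + 14300 = \left(-56 - \left(-1 + 56\right)\right) + 14300 = \left(-56 - 55\right) + 14300 = -111 + 14300 = 14189$)
$F{\left(p \right)} = 0$ ($F{\left(p \right)} = p 0 \left(-2\right) = 0 \left(-2\right) = 0$)
$\frac{1}{F{\left(72 \right)} + \sqrt{y - 36378}} = \frac{1}{0 + \sqrt{14189 - 36378}} = \frac{1}{0 + \sqrt{-22189}} = \frac{1}{0 + i \sqrt{22189}} = \frac{1}{i \sqrt{22189}} = - \frac{i \sqrt{22189}}{22189}$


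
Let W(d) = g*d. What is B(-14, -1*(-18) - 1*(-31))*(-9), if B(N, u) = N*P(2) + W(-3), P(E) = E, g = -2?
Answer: 198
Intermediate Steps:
W(d) = -2*d
B(N, u) = 6 + 2*N (B(N, u) = N*2 - 2*(-3) = 2*N + 6 = 6 + 2*N)
B(-14, -1*(-18) - 1*(-31))*(-9) = (6 + 2*(-14))*(-9) = (6 - 28)*(-9) = -22*(-9) = 198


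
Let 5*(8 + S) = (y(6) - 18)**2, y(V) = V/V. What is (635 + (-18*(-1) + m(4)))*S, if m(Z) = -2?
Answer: 162099/5 ≈ 32420.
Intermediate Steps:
y(V) = 1
S = 249/5 (S = -8 + (1 - 18)**2/5 = -8 + (1/5)*(-17)**2 = -8 + (1/5)*289 = -8 + 289/5 = 249/5 ≈ 49.800)
(635 + (-18*(-1) + m(4)))*S = (635 + (-18*(-1) - 2))*(249/5) = (635 + (18 - 2))*(249/5) = (635 + 16)*(249/5) = 651*(249/5) = 162099/5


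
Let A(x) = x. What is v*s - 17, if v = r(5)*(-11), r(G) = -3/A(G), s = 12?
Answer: 311/5 ≈ 62.200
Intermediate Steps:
r(G) = -3/G
v = 33/5 (v = -3/5*(-11) = 33/5 ≈ 6.6000)
v*s - 17 = (33/5)*12 - 17 = 396/5 - 17 = 311/5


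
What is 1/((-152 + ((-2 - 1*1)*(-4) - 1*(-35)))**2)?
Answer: 1/11025 ≈ 9.0703e-5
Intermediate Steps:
1/((-152 + ((-2 - 1*1)*(-4) - 1*(-35)))**2) = 1/((-152 + ((-2 - 1)*(-4) + 35))**2) = 1/((-152 + (-3*(-4) + 35))**2) = 1/((-152 + (12 + 35))**2) = 1/((-152 + 47)**2) = 1/((-105)**2) = 1/11025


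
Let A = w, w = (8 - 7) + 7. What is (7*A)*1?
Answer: 56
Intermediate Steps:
w = 8 (w = 1 + 7 = 8)
A = 8
(7*A)*1 = (7*8)*1 = 56*1 = 56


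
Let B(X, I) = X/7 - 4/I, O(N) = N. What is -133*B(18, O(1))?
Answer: 190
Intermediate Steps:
B(X, I) = -4/I + X/7 (B(X, I) = X*(⅐) - 4/I = X/7 - 4/I = -4/I + X/7)
-133*B(18, O(1)) = -133*(-4/1 + (⅐)*18) = -133*(-4*1 + 18/7) = -133*(-4 + 18/7) = -133*(-10/7) = 190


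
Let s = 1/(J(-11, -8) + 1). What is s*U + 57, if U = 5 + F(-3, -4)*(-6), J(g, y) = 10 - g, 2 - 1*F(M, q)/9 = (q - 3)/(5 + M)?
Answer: 481/11 ≈ 43.727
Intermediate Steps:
F(M, q) = 18 - 9*(-3 + q)/(5 + M) (F(M, q) = 18 - 9*(q - 3)/(5 + M) = 18 - 9*(-3 + q)/(5 + M))
U = -292 (U = 5 + (9*(13 - 1*(-4) + 2*(-3))/(5 - 3))*(-6) = 5 + (9*(13 + 4 - 6)/2)*(-6) = 5 + (9*(½)*11)*(-6) = 5 + (99/2)*(-6) = 5 - 297 = -292)
s = 1/22 (s = 1/((10 - 1*(-11)) + 1) = 1/((10 + 11) + 1) = 1/(21 + 1) = 1/22 ≈ 0.045455)
s*U + 57 = (1/22)*(-292) + 57 = -146/11 + 57 = 481/11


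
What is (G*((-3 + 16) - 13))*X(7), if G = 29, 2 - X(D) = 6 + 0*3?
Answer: 0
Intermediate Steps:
X(D) = -4 (X(D) = 2 - (6 + 0*3) = 2 - (6 + 0) = 2 - 1*6 = 2 - 6 = -4)
(G*((-3 + 16) - 13))*X(7) = (29*((-3 + 16) - 13))*(-4) = (29*(13 - 13))*(-4) = (29*0)*(-4) = 0*(-4) = 0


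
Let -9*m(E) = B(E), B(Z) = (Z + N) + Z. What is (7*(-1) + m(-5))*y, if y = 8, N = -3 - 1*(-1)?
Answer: -136/3 ≈ -45.333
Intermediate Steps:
N = -2 (N = -3 + 1 = -2)
B(Z) = -2 + 2*Z (B(Z) = (Z - 2) + Z = (-2 + Z) + Z = -2 + 2*Z)
m(E) = 2/9 - 2*E/9 (m(E) = -(-2 + 2*E)/9 = 2/9 - 2*E/9)
(7*(-1) + m(-5))*y = (7*(-1) + (2/9 - 2/9*(-5)))*8 = (-7 + (2/9 + 10/9))*8 = (-7 + 4/3)*8 = -17/3*8 = -136/3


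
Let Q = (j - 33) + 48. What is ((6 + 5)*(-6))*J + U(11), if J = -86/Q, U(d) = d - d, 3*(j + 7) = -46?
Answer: -774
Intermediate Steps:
j = -67/3 (j = -7 + (⅓)*(-46) = -7 - 46/3 = -67/3 ≈ -22.333)
U(d) = 0
Q = -22/3 (Q = (-67/3 - 33) + 48 = -166/3 + 48 = -22/3 ≈ -7.3333)
J = 129/11 (J = -86/(-22/3) = -86*(-3/22) = 129/11 ≈ 11.727)
((6 + 5)*(-6))*J + U(11) = ((6 + 5)*(-6))*(129/11) + 0 = (11*(-6))*(129/11) + 0 = -66*129/11 + 0 = -774 + 0 = -774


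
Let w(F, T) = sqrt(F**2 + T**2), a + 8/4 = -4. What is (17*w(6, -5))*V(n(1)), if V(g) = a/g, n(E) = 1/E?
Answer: -102*sqrt(61) ≈ -796.65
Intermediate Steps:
a = -6 (a = -2 - 4 = -6)
V(g) = -6/g
(17*w(6, -5))*V(n(1)) = (17*sqrt(6**2 + (-5)**2))*(-6/(1/1)) = (17*sqrt(36 + 25))*(-6/1) = (17*sqrt(61))*(-6*1) = (17*sqrt(61))*(-6) = -102*sqrt(61)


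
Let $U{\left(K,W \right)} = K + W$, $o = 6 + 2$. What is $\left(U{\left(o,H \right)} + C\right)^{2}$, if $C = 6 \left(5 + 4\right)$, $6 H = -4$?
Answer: $\frac{33856}{9} \approx 3761.8$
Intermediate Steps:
$H = - \frac{2}{3}$ ($H = \frac{1}{6} \left(-4\right) = - \frac{2}{3} \approx -0.66667$)
$o = 8$
$C = 54$ ($C = 6 \cdot 9 = 54$)
$\left(U{\left(o,H \right)} + C\right)^{2} = \left(\left(8 - \frac{2}{3}\right) + 54\right)^{2} = \left(\frac{22}{3} + 54\right)^{2} = \left(\frac{184}{3}\right)^{2} = \frac{33856}{9}$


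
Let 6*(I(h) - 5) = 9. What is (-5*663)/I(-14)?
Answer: -510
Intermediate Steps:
I(h) = 13/2 (I(h) = 5 + (⅙)*9 = 5 + 3/2 = 13/2)
(-5*663)/I(-14) = (-5*663)/(13/2) = -3315*2/13 = -510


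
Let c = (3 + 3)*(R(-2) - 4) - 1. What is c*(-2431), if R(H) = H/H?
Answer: 46189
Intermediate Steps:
R(H) = 1
c = -19 (c = (3 + 3)*(1 - 4) - 1 = 6*(-3) - 1 = -18 - 1 = -19)
c*(-2431) = -19*(-2431) = 46189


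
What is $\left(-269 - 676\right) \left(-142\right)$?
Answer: $134190$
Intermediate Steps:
$\left(-269 - 676\right) \left(-142\right) = \left(-945\right) \left(-142\right) = 134190$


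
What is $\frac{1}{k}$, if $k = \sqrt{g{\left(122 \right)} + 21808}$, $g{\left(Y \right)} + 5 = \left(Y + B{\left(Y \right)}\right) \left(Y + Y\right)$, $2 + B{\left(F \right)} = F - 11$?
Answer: $\frac{\sqrt{78167}}{78167} \approx 0.0035767$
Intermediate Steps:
$B{\left(F \right)} = -13 + F$ ($B{\left(F \right)} = -2 + \left(F - 11\right) = -2 + \left(-11 + F\right) = -13 + F$)
$g{\left(Y \right)} = -5 + 2 Y \left(-13 + 2 Y\right)$ ($g{\left(Y \right)} = -5 + \left(Y + \left(-13 + Y\right)\right) \left(Y + Y\right) = -5 + \left(-13 + 2 Y\right) 2 Y = -5 + 2 Y \left(-13 + 2 Y\right)$)
$k = \sqrt{78167}$ ($k = \sqrt{\left(-5 - 3172 + 4 \cdot 122^{2}\right) + 21808} = \sqrt{\left(-5 - 3172 + 4 \cdot 14884\right) + 21808} = \sqrt{\left(-5 - 3172 + 59536\right) + 21808} = \sqrt{56359 + 21808} = \sqrt{78167} \approx 279.58$)
$\frac{1}{k} = \frac{1}{\sqrt{78167}} = \frac{\sqrt{78167}}{78167}$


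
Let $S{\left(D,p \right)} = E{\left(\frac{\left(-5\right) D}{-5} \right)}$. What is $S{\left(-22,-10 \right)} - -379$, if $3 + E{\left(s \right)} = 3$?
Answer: $379$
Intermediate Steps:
$E{\left(s \right)} = 0$ ($E{\left(s \right)} = -3 + 3 = 0$)
$S{\left(D,p \right)} = 0$
$S{\left(-22,-10 \right)} - -379 = 0 - -379 = 0 + 379 = 379$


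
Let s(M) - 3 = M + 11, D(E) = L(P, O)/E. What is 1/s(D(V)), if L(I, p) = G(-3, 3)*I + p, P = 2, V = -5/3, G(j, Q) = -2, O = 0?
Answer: 5/82 ≈ 0.060976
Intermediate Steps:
V = -5/3 (V = -5*⅓ = -5/3 ≈ -1.6667)
L(I, p) = p - 2*I (L(I, p) = -2*I + p = p - 2*I)
D(E) = -4/E (D(E) = (0 - 2*2)/E = (0 - 4)/E = -4/E)
s(M) = 14 + M (s(M) = 3 + (M + 11) = 3 + (11 + M) = 14 + M)
1/s(D(V)) = 1/(14 - 4/(-5/3)) = 1/(14 - 4*(-⅗)) = 1/(14 + 12/5) = 1/(82/5) = 5/82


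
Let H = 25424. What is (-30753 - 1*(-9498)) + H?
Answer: 4169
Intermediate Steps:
(-30753 - 1*(-9498)) + H = (-30753 - 1*(-9498)) + 25424 = (-30753 + 9498) + 25424 = -21255 + 25424 = 4169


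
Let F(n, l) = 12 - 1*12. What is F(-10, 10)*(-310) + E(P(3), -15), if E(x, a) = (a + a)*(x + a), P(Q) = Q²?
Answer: 180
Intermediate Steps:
F(n, l) = 0 (F(n, l) = 12 - 12 = 0)
E(x, a) = 2*a*(a + x) (E(x, a) = (2*a)*(a + x) = 2*a*(a + x))
F(-10, 10)*(-310) + E(P(3), -15) = 0*(-310) + 2*(-15)*(-15 + 3²) = 0 + 2*(-15)*(-15 + 9) = 0 + 2*(-15)*(-6) = 0 + 180 = 180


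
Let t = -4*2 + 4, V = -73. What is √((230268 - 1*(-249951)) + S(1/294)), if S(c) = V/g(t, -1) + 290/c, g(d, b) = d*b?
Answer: √2261843/2 ≈ 751.97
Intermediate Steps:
t = -4 (t = -8 + 4 = -4)
g(d, b) = b*d
S(c) = -73/4 + 290/c (S(c) = -73/((-1*(-4))) + 290/c = -73/4 + 290/c)
√((230268 - 1*(-249951)) + S(1/294)) = √((230268 - 1*(-249951)) + (-73/4 + 290/(1/294))) = √((230268 + 249951) + (-73/4 + 290/(1/294))) = √(480219 + (-73/4 + 290*294)) = √(480219 + (-73/4 + 85260)) = √(480219 + 340967/4) = √(2261843/4) = √2261843/2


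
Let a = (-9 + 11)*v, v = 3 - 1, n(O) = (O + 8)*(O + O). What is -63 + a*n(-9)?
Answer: 9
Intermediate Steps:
n(O) = 2*O*(8 + O) (n(O) = (8 + O)*(2*O) = 2*O*(8 + O))
v = 2
a = 4 (a = (-9 + 11)*2 = 2*2 = 4)
-63 + a*n(-9) = -63 + 4*(2*(-9)*(8 - 9)) = -63 + 4*(2*(-9)*(-1)) = -63 + 4*18 = -63 + 72 = 9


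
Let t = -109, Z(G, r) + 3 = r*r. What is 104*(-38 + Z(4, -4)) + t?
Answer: -2709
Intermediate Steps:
Z(G, r) = -3 + r² (Z(G, r) = -3 + r*r = -3 + r²)
104*(-38 + Z(4, -4)) + t = 104*(-38 + (-3 + (-4)²)) - 109 = 104*(-38 + (-3 + 16)) - 109 = 104*(-38 + 13) - 109 = 104*(-25) - 109 = -2600 - 109 = -2709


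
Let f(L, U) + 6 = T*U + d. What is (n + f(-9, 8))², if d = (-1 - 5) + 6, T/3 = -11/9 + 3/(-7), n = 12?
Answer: 498436/441 ≈ 1130.2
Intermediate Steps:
T = -104/21 (T = 3*(-11/9 + 3/(-7)) = 3*(-11*⅑ + 3*(-⅐)) = 3*(-11/9 - 3/7) = 3*(-104/63) = -104/21 ≈ -4.9524)
d = 0 (d = -6 + 6 = 0)
f(L, U) = -6 - 104*U/21 (f(L, U) = -6 + (-104*U/21 + 0) = -6 - 104*U/21)
(n + f(-9, 8))² = (12 + (-6 - 104/21*8))² = (12 + (-6 - 832/21))² = (12 - 958/21)² = (-706/21)² = 498436/441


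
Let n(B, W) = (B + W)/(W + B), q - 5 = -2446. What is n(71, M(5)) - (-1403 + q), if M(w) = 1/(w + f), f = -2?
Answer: 3845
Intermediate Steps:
q = -2441 (q = 5 - 2446 = -2441)
M(w) = 1/(-2 + w) (M(w) = 1/(w - 2) = 1/(-2 + w))
n(B, W) = 1 (n(B, W) = (B + W)/(B + W) = 1)
n(71, M(5)) - (-1403 + q) = 1 - (-1403 - 2441) = 1 - 1*(-3844) = 1 + 3844 = 3845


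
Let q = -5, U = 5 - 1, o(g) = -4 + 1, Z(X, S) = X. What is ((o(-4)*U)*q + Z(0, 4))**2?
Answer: 3600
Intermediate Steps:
o(g) = -3
U = 4
((o(-4)*U)*q + Z(0, 4))**2 = (-3*4*(-5) + 0)**2 = (-12*(-5) + 0)**2 = (60 + 0)**2 = 60**2 = 3600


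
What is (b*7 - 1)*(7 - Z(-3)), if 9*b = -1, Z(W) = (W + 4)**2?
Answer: -32/3 ≈ -10.667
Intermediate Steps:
Z(W) = (4 + W)**2
b = -1/9 (b = (1/9)*(-1) = -1/9 ≈ -0.11111)
(b*7 - 1)*(7 - Z(-3)) = (-1/9*7 - 1)*(7 - (4 - 3)**2) = (-7/9 - 1)*(7 - 1*1**2) = -16*(7 - 1*1)/9 = -16*(7 - 1)/9 = -16/9*6 = -32/3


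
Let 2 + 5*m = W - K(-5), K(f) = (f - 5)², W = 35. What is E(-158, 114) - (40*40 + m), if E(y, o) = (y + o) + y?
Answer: -8943/5 ≈ -1788.6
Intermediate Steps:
K(f) = (-5 + f)²
m = -67/5 (m = -⅖ + (35 - (-5 - 5)²)/5 = -⅖ + (35 - 1*(-10)²)/5 = -⅖ + (35 - 1*100)/5 = -⅖ + (35 - 100)/5 = -⅖ + (⅕)*(-65) = -⅖ - 13 = -67/5 ≈ -13.400)
E(y, o) = o + 2*y (E(y, o) = (o + y) + y = o + 2*y)
E(-158, 114) - (40*40 + m) = (114 + 2*(-158)) - (40*40 - 67/5) = (114 - 316) - (1600 - 67/5) = -202 - 1*7933/5 = -202 - 7933/5 = -8943/5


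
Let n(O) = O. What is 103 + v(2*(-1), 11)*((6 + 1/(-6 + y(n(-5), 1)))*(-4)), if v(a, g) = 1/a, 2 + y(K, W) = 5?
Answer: 343/3 ≈ 114.33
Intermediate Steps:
y(K, W) = 3 (y(K, W) = -2 + 5 = 3)
103 + v(2*(-1), 11)*((6 + 1/(-6 + y(n(-5), 1)))*(-4)) = 103 + ((6 + 1/(-6 + 3))*(-4))/((2*(-1))) = 103 + ((6 + 1/(-3))*(-4))/(-2) = 103 - (6 - ⅓)*(-4)/2 = 103 - 17*(-4)/6 = 103 - ½*(-68/3) = 103 + 34/3 = 343/3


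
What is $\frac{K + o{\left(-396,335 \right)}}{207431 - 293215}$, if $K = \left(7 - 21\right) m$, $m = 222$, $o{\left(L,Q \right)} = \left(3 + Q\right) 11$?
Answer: $- \frac{305}{42892} \approx -0.0071109$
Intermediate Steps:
$o{\left(L,Q \right)} = 33 + 11 Q$
$K = -3108$ ($K = \left(7 - 21\right) 222 = \left(-14\right) 222 = -3108$)
$\frac{K + o{\left(-396,335 \right)}}{207431 - 293215} = \frac{-3108 + \left(33 + 11 \cdot 335\right)}{207431 - 293215} = \frac{-3108 + \left(33 + 3685\right)}{207431 - 293215} = \frac{-3108 + 3718}{-85784} = 610 \left(- \frac{1}{85784}\right) = - \frac{305}{42892}$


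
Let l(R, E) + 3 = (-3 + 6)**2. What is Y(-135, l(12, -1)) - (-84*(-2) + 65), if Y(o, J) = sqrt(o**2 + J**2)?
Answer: -233 + 3*sqrt(2029) ≈ -97.867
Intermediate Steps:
l(R, E) = 6 (l(R, E) = -3 + (-3 + 6)**2 = -3 + 3**2 = -3 + 9 = 6)
Y(o, J) = sqrt(J**2 + o**2)
Y(-135, l(12, -1)) - (-84*(-2) + 65) = sqrt(6**2 + (-135)**2) - (-84*(-2) + 65) = sqrt(36 + 18225) - (168 + 65) = sqrt(18261) - 1*233 = 3*sqrt(2029) - 233 = -233 + 3*sqrt(2029)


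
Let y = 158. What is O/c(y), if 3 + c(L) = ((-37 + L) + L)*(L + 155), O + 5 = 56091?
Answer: 28043/43662 ≈ 0.64227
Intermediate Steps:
O = 56086 (O = -5 + 56091 = 56086)
c(L) = -3 + (-37 + 2*L)*(155 + L) (c(L) = -3 + ((-37 + L) + L)*(L + 155) = -3 + (-37 + 2*L)*(155 + L))
O/c(y) = 56086/(-5738 + 2*158² + 273*158) = 56086/(-5738 + 2*24964 + 43134) = 56086/(-5738 + 49928 + 43134) = 56086/87324 = 56086*(1/87324) = 28043/43662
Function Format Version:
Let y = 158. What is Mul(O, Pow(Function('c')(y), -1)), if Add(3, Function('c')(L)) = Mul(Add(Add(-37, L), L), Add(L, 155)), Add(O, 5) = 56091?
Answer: Rational(28043, 43662) ≈ 0.64227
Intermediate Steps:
O = 56086 (O = Add(-5, 56091) = 56086)
Function('c')(L) = Add(-3, Mul(Add(-37, Mul(2, L)), Add(155, L))) (Function('c')(L) = Add(-3, Mul(Add(Add(-37, L), L), Add(L, 155))) = Add(-3, Mul(Add(-37, Mul(2, L)), Add(155, L))))
Mul(O, Pow(Function('c')(y), -1)) = Mul(56086, Pow(Add(-5738, Mul(2, Pow(158, 2)), Mul(273, 158)), -1)) = Mul(56086, Pow(Add(-5738, Mul(2, 24964), 43134), -1)) = Mul(56086, Pow(Add(-5738, 49928, 43134), -1)) = Mul(56086, Pow(87324, -1)) = Mul(56086, Rational(1, 87324)) = Rational(28043, 43662)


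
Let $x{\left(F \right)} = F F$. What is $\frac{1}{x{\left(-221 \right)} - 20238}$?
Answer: $\frac{1}{28603} \approx 3.4961 \cdot 10^{-5}$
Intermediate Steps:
$x{\left(F \right)} = F^{2}$
$\frac{1}{x{\left(-221 \right)} - 20238} = \frac{1}{\left(-221\right)^{2} - 20238} = \frac{1}{48841 - 20238} = \frac{1}{28603}$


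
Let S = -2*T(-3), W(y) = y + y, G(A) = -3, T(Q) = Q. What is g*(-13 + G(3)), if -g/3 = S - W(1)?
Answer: 192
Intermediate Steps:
W(y) = 2*y
S = 6 (S = -2*(-3) = 6)
g = -12 (g = -3*(6 - 2) = -3*4 = -12)
g*(-13 + G(3)) = -12*(-13 - 3) = -12*(-16) = 192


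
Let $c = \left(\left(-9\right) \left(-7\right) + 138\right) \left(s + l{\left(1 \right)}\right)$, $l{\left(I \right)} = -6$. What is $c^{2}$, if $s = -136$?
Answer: $814645764$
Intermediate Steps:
$c = -28542$ ($c = \left(\left(-9\right) \left(-7\right) + 138\right) \left(-136 - 6\right) = \left(63 + 138\right) \left(-142\right) = 201 \left(-142\right) = -28542$)
$c^{2} = \left(-28542\right)^{2} = 814645764$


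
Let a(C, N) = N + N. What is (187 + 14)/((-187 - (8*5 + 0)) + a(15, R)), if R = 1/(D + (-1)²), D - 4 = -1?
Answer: -134/151 ≈ -0.88742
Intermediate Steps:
D = 3 (D = 4 - 1 = 3)
R = ¼ (R = 1/(3 + (-1)²) = 1/(3 + 1) = 1/4 = ¼ ≈ 0.25000)
a(C, N) = 2*N
(187 + 14)/((-187 - (8*5 + 0)) + a(15, R)) = (187 + 14)/((-187 - (8*5 + 0)) + 2*(¼)) = 201/((-187 - (40 + 0)) + ½) = 201/((-187 - 1*40) + ½) = 201/((-187 - 40) + ½) = 201/(-227 + ½) = 201/(-453/2) = 201*(-2/453) = -134/151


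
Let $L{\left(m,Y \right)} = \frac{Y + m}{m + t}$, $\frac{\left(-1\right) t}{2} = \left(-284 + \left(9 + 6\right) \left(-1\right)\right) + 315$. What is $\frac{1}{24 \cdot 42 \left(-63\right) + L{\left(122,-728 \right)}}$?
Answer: $- \frac{15}{952661} \approx -1.5745 \cdot 10^{-5}$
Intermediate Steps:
$t = -32$ ($t = - 2 \left(\left(-284 + \left(9 + 6\right) \left(-1\right)\right) + 315\right) = - 2 \left(\left(-284 + 15 \left(-1\right)\right) + 315\right) = - 2 \left(\left(-284 - 15\right) + 315\right) = - 2 \left(-299 + 315\right) = \left(-2\right) 16 = -32$)
$L{\left(m,Y \right)} = \frac{Y + m}{-32 + m}$ ($L{\left(m,Y \right)} = \frac{Y + m}{m - 32} = \frac{Y + m}{-32 + m}$)
$\frac{1}{24 \cdot 42 \left(-63\right) + L{\left(122,-728 \right)}} = \frac{1}{24 \cdot 42 \left(-63\right) + \frac{-728 + 122}{-32 + 122}} = \frac{1}{1008 \left(-63\right) + \frac{1}{90} \left(-606\right)} = \frac{1}{-63504 + \frac{1}{90} \left(-606\right)} = \frac{1}{-63504 - \frac{101}{15}} = \frac{1}{- \frac{952661}{15}} = - \frac{15}{952661}$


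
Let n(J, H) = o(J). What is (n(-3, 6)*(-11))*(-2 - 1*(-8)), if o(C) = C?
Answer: 198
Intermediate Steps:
n(J, H) = J
(n(-3, 6)*(-11))*(-2 - 1*(-8)) = (-3*(-11))*(-2 - 1*(-8)) = 33*(-2 + 8) = 33*6 = 198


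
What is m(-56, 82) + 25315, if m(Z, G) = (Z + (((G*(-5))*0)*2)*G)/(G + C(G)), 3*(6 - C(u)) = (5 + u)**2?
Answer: 61642081/2435 ≈ 25315.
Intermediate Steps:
C(u) = 6 - (5 + u)**2/3
m(Z, G) = Z/(6 + G - (5 + G)**2/3) (m(Z, G) = (Z + (((G*(-5))*0)*2)*G)/(G + (6 - (5 + G)**2/3)) = (Z + ((-5*G*0)*2)*G)/(6 + G - (5 + G)**2/3) = (Z + (0*2)*G)/(6 + G - (5 + G)**2/3) = (Z + 0*G)/(6 + G - (5 + G)**2/3) = (Z + 0)/(6 + G - (5 + G)**2/3) = Z/(6 + G - (5 + G)**2/3))
m(-56, 82) + 25315 = 3*(-56)/(18 - (5 + 82)**2 + 3*82) + 25315 = 3*(-56)/(18 - 1*87**2 + 246) + 25315 = 3*(-56)/(18 - 1*7569 + 246) + 25315 = 3*(-56)/(18 - 7569 + 246) + 25315 = 3*(-56)/(-7305) + 25315 = 3*(-56)*(-1/7305) + 25315 = 56/2435 + 25315 = 61642081/2435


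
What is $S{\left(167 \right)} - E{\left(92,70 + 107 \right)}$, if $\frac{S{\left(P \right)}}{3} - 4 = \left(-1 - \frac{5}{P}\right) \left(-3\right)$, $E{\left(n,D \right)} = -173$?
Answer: $\frac{32443}{167} \approx 194.27$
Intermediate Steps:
$S{\left(P \right)} = 21 + \frac{45}{P}$ ($S{\left(P \right)} = 12 + 3 \left(-1 - \frac{5}{P}\right) \left(-3\right) = 12 + 3 \left(3 + \frac{15}{P}\right) = 12 + \left(9 + \frac{45}{P}\right) = 21 + \frac{45}{P}$)
$S{\left(167 \right)} - E{\left(92,70 + 107 \right)} = \left(21 + \frac{45}{167}\right) - -173 = \left(21 + 45 \cdot \frac{1}{167}\right) + 173 = \left(21 + \frac{45}{167}\right) + 173 = \frac{3552}{167} + 173 = \frac{32443}{167}$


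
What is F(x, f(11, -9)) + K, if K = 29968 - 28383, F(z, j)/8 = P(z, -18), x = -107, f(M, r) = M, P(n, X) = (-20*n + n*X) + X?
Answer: 33969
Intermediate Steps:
P(n, X) = X - 20*n + X*n (P(n, X) = (-20*n + X*n) + X = X - 20*n + X*n)
F(z, j) = -144 - 304*z (F(z, j) = 8*(-18 - 20*z - 18*z) = 8*(-18 - 38*z) = -144 - 304*z)
K = 1585
F(x, f(11, -9)) + K = (-144 - 304*(-107)) + 1585 = (-144 + 32528) + 1585 = 32384 + 1585 = 33969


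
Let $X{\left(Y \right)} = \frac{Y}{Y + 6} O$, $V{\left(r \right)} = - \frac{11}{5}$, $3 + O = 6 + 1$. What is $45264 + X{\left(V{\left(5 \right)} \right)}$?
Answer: $\frac{859972}{19} \approx 45262.0$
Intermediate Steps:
$O = 4$ ($O = -3 + \left(6 + 1\right) = -3 + 7 = 4$)
$V{\left(r \right)} = - \frac{11}{5}$ ($V{\left(r \right)} = \left(-11\right) \frac{1}{5} = - \frac{11}{5}$)
$X{\left(Y \right)} = \frac{4 Y}{6 + Y}$ ($X{\left(Y \right)} = \frac{Y}{Y + 6} \cdot 4 = \frac{Y}{6 + Y} 4 = \frac{4 Y}{6 + Y}$)
$45264 + X{\left(V{\left(5 \right)} \right)} = 45264 + 4 \left(- \frac{11}{5}\right) \frac{1}{6 - \frac{11}{5}} = 45264 + 4 \left(- \frac{11}{5}\right) \frac{1}{\frac{19}{5}} = 45264 + 4 \left(- \frac{11}{5}\right) \frac{5}{19} = 45264 - \frac{44}{19} = \frac{859972}{19}$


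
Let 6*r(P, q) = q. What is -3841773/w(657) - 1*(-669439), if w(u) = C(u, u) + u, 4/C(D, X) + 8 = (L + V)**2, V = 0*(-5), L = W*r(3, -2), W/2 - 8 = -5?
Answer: 435310211/656 ≈ 6.6358e+5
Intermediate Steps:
W = 6 (W = 16 + 2*(-5) = 16 - 10 = 6)
r(P, q) = q/6
L = -2 (L = 6*((1/6)*(-2)) = 6*(-1/3) = -2)
V = 0
C(D, X) = -1 (C(D, X) = 4/(-8 + (-2 + 0)**2) = 4/(-8 + (-2)**2) = 4/(-8 + 4) = 4/(-4) = 4*(-1/4) = -1)
w(u) = -1 + u
-3841773/w(657) - 1*(-669439) = -3841773/(-1 + 657) - 1*(-669439) = -3841773/656 + 669439 = 435310211/656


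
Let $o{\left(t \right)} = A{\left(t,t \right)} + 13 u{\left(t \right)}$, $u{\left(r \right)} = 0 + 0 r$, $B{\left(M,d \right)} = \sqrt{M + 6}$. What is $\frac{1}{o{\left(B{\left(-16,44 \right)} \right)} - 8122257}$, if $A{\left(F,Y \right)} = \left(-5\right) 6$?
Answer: $- \frac{1}{8122287} \approx -1.2312 \cdot 10^{-7}$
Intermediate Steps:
$B{\left(M,d \right)} = \sqrt{6 + M}$
$A{\left(F,Y \right)} = -30$
$u{\left(r \right)} = 0$ ($u{\left(r \right)} = 0 + 0 = 0$)
$o{\left(t \right)} = -30$ ($o{\left(t \right)} = -30 + 13 \cdot 0 = -30 + 0 = -30$)
$\frac{1}{o{\left(B{\left(-16,44 \right)} \right)} - 8122257} = \frac{1}{-30 - 8122257} = \frac{1}{-8122287} = - \frac{1}{8122287}$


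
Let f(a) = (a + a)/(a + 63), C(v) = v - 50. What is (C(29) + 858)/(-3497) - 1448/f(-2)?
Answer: 77219917/3497 ≈ 22082.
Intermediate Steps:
C(v) = -50 + v
f(a) = 2*a/(63 + a) (f(a) = (2*a)/(63 + a) = 2*a/(63 + a))
(C(29) + 858)/(-3497) - 1448/f(-2) = ((-50 + 29) + 858)/(-3497) - 1448/(2*(-2)/(63 - 2)) = (-21 + 858)*(-1/3497) - 1448/(2*(-2)/61) = 837*(-1/3497) - 1448/(2*(-2)*(1/61)) = -837/3497 - 1448/(-4/61) = -837/3497 - 1448*(-61/4) = -837/3497 + 22082 = 77219917/3497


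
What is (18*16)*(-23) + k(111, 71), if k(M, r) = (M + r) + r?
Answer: -6371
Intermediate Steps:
k(M, r) = M + 2*r
(18*16)*(-23) + k(111, 71) = (18*16)*(-23) + (111 + 2*71) = 288*(-23) + (111 + 142) = -6624 + 253 = -6371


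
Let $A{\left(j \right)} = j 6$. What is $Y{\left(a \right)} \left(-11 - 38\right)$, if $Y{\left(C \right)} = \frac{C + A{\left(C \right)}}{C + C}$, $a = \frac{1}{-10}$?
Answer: $- \frac{343}{2} \approx -171.5$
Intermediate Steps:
$A{\left(j \right)} = 6 j$
$a = - \frac{1}{10} \approx -0.1$
$Y{\left(C \right)} = \frac{7}{2}$ ($Y{\left(C \right)} = \frac{C + 6 C}{C + C} = \frac{7 C}{2 C} = 7 C \frac{1}{2 C} = \frac{7}{2}$)
$Y{\left(a \right)} \left(-11 - 38\right) = \frac{7 \left(-11 - 38\right)}{2} = \frac{7}{2} \left(-49\right) = - \frac{343}{2}$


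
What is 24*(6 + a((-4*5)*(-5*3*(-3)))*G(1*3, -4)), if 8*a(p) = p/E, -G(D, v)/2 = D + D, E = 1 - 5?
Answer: -7956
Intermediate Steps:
E = -4
G(D, v) = -4*D (G(D, v) = -2*(D + D) = -4*D)
a(p) = -p/32 (a(p) = (p/(-4))/8 = (p*(-¼))/8 = (-p/4)/8 = -p/32)
24*(6 + a((-4*5)*(-5*3*(-3)))*G(1*3, -4)) = 24*(6 + (-(-4*5)*-5*3*(-3)/32)*(-4*3)) = 24*(6 + (-(-5)*(-15*(-3))/8)*(-4*3)) = 24*(6 - (-5)*45/8*(-12)) = 24*(6 - 1/32*(-900)*(-12)) = 24*(6 + (225/8)*(-12)) = 24*(6 - 675/2) = 24*(-663/2) = -7956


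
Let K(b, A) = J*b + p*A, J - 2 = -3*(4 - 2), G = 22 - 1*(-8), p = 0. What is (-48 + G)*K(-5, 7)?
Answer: -360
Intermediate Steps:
G = 30 (G = 22 + 8 = 30)
J = -4 (J = 2 - 3*(4 - 2) = 2 - 3*2 = 2 - 6 = -4)
K(b, A) = -4*b (K(b, A) = -4*b + 0*A = -4*b + 0 = -4*b)
(-48 + G)*K(-5, 7) = (-48 + 30)*(-4*(-5)) = -18*20 = -360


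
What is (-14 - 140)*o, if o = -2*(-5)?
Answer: -1540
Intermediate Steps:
o = 10
(-14 - 140)*o = (-14 - 140)*10 = -154*10 = -1540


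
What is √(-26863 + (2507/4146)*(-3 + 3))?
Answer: I*√26863 ≈ 163.9*I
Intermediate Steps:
√(-26863 + (2507/4146)*(-3 + 3)) = √(-26863 + (2507*(1/4146))*0) = √(-26863 + (2507/4146)*0) = √(-26863 + 0) = √(-26863) = I*√26863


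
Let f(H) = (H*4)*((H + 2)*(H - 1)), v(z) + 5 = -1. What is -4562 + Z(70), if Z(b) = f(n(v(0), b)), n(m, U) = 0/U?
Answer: -4562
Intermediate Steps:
v(z) = -6 (v(z) = -5 - 1 = -6)
n(m, U) = 0
f(H) = 4*H*(-1 + H)*(2 + H) (f(H) = (4*H)*((2 + H)*(-1 + H)) = (4*H)*((-1 + H)*(2 + H)) = 4*H*(-1 + H)*(2 + H))
Z(b) = 0 (Z(b) = 4*0*(-2 + 0 + 0**2) = 4*0*(-2 + 0 + 0) = 4*0*(-2) = 0)
-4562 + Z(70) = -4562 + 0 = -4562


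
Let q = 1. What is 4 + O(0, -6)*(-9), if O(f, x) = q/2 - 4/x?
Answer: -13/2 ≈ -6.5000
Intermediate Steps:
O(f, x) = 1/2 - 4/x
4 + O(0, -6)*(-9) = 4 + ((1/2)*(-8 - 6)/(-6))*(-9) = 4 + ((1/2)*(-1/6)*(-14))*(-9) = 4 + (7/6)*(-9) = 4 - 21/2 = -13/2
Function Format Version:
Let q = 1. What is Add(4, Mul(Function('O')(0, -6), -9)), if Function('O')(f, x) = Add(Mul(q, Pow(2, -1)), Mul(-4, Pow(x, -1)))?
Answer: Rational(-13, 2) ≈ -6.5000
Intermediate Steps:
Function('O')(f, x) = Add(Rational(1, 2), Mul(-4, Pow(x, -1))) (Function('O')(f, x) = Add(Mul(1, Pow(2, -1)), Mul(-4, Pow(x, -1))) = Add(Mul(1, Rational(1, 2)), Mul(-4, Pow(x, -1))) = Add(Rational(1, 2), Mul(-4, Pow(x, -1))))
Add(4, Mul(Function('O')(0, -6), -9)) = Add(4, Mul(Mul(Rational(1, 2), Pow(-6, -1), Add(-8, -6)), -9)) = Add(4, Mul(Mul(Rational(1, 2), Rational(-1, 6), -14), -9)) = Add(4, Mul(Rational(7, 6), -9)) = Add(4, Rational(-21, 2)) = Rational(-13, 2)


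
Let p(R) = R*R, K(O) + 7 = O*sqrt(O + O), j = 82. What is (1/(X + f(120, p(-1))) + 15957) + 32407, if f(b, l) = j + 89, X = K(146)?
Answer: 74932473175/1549344 + 73*sqrt(73)/1549344 ≈ 48364.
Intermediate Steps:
K(O) = -7 + sqrt(2)*O**(3/2) (K(O) = -7 + O*sqrt(O + O) = -7 + O*sqrt(2*O) = -7 + O*(sqrt(2)*sqrt(O)) = -7 + sqrt(2)*O**(3/2))
p(R) = R**2
X = -7 + 292*sqrt(73) (X = -7 + sqrt(2)*146**(3/2) = -7 + sqrt(2)*(146*sqrt(146)) = -7 + 292*sqrt(73) ≈ 2487.8)
f(b, l) = 171 (f(b, l) = 82 + 89 = 171)
(1/(X + f(120, p(-1))) + 15957) + 32407 = (1/((-7 + 292*sqrt(73)) + 171) + 15957) + 32407 = (1/(164 + 292*sqrt(73)) + 15957) + 32407 = (15957 + 1/(164 + 292*sqrt(73))) + 32407 = 48364 + 1/(164 + 292*sqrt(73))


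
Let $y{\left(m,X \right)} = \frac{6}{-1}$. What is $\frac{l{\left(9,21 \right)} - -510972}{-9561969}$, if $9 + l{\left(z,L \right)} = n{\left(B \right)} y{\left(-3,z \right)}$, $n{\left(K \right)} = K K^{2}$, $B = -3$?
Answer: $- \frac{170375}{3187323} \approx -0.053454$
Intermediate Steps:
$y{\left(m,X \right)} = -6$ ($y{\left(m,X \right)} = 6 \left(-1\right) = -6$)
$n{\left(K \right)} = K^{3}$
$l{\left(z,L \right)} = 153$ ($l{\left(z,L \right)} = -9 + \left(-3\right)^{3} \left(-6\right) = -9 - -162 = -9 + 162 = 153$)
$\frac{l{\left(9,21 \right)} - -510972}{-9561969} = \frac{153 - -510972}{-9561969} = \left(153 + 510972\right) \left(- \frac{1}{9561969}\right) = 511125 \left(- \frac{1}{9561969}\right) = - \frac{170375}{3187323}$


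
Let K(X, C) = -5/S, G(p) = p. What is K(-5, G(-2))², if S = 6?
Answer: 25/36 ≈ 0.69444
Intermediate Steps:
K(X, C) = -⅚ (K(X, C) = -5/6 = -5*⅙ = -⅚)
K(-5, G(-2))² = (-⅚)² = 25/36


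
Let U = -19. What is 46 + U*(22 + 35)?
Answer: -1037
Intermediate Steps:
46 + U*(22 + 35) = 46 - 19*(22 + 35) = 46 - 19*57 = 46 - 1083 = -1037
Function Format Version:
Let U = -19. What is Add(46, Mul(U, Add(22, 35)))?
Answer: -1037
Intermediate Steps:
Add(46, Mul(U, Add(22, 35))) = Add(46, Mul(-19, Add(22, 35))) = Add(46, Mul(-19, 57)) = Add(46, -1083) = -1037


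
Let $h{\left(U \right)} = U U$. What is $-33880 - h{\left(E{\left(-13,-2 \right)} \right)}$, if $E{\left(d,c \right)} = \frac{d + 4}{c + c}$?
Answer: $- \frac{542161}{16} \approx -33885.0$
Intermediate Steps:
$E{\left(d,c \right)} = \frac{4 + d}{2 c}$
$h{\left(U \right)} = U^{2}$
$-33880 - h{\left(E{\left(-13,-2 \right)} \right)} = -33880 - \left(\frac{4 - 13}{2 \left(-2\right)}\right)^{2} = -33880 - \left(\frac{1}{2} \left(- \frac{1}{2}\right) \left(-9\right)\right)^{2} = -33880 - \left(\frac{9}{4}\right)^{2} = -33880 - \frac{81}{16} = - \frac{542161}{16}$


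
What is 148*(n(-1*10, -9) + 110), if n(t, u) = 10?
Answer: 17760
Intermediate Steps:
148*(n(-1*10, -9) + 110) = 148*(10 + 110) = 148*120 = 17760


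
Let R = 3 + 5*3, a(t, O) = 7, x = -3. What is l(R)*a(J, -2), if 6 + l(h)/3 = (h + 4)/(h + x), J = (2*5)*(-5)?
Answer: -476/5 ≈ -95.200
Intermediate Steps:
J = -50 (J = 10*(-5) = -50)
R = 18 (R = 3 + 15 = 18)
l(h) = -18 + 3*(4 + h)/(-3 + h) (l(h) = -18 + 3*((h + 4)/(h - 3)) = -18 + 3*((4 + h)/(-3 + h)) = -18 + 3*(4 + h)/(-3 + h))
l(R)*a(J, -2) = (3*(22 - 5*18)/(-3 + 18))*7 = (3*(22 - 90)/15)*7 = (3*(1/15)*(-68))*7 = -68/5*7 = -476/5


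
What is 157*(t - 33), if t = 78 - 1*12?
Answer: 5181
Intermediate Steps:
t = 66 (t = 78 - 12 = 66)
157*(t - 33) = 157*(66 - 33) = 157*33 = 5181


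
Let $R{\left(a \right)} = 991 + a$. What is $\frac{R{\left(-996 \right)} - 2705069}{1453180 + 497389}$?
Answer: $- \frac{2705074}{1950569} \approx -1.3868$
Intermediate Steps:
$\frac{R{\left(-996 \right)} - 2705069}{1453180 + 497389} = \frac{\left(991 - 996\right) - 2705069}{1453180 + 497389} = \frac{-5 - 2705069}{1950569} = \left(-2705074\right) \frac{1}{1950569} = - \frac{2705074}{1950569}$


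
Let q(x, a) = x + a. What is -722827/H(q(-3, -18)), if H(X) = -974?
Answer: 722827/974 ≈ 742.12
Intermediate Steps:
q(x, a) = a + x
-722827/H(q(-3, -18)) = -722827/(-974) = -722827*(-1/974) = 722827/974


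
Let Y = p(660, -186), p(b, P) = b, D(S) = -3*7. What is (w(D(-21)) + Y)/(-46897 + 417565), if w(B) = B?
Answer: 213/123556 ≈ 0.0017239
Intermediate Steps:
D(S) = -21
Y = 660
(w(D(-21)) + Y)/(-46897 + 417565) = (-21 + 660)/(-46897 + 417565) = 639/370668 = 639*(1/370668) = 213/123556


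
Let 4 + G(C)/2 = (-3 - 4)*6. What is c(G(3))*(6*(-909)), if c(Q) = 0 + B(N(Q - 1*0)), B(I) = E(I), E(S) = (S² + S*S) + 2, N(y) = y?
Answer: -92336220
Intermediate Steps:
G(C) = -92 (G(C) = -8 + 2*((-3 - 4)*6) = -8 + 2*(-7*6) = -8 + 2*(-42) = -8 - 84 = -92)
E(S) = 2 + 2*S² (E(S) = (S² + S²) + 2 = 2*S² + 2 = 2 + 2*S²)
B(I) = 2 + 2*I²
c(Q) = 2 + 2*Q² (c(Q) = 0 + (2 + 2*(Q - 1*0)²) = 0 + (2 + 2*(Q + 0)²) = 0 + (2 + 2*Q²) = 2 + 2*Q²)
c(G(3))*(6*(-909)) = (2 + 2*(-92)²)*(6*(-909)) = (2 + 2*8464)*(-5454) = (2 + 16928)*(-5454) = 16930*(-5454) = -92336220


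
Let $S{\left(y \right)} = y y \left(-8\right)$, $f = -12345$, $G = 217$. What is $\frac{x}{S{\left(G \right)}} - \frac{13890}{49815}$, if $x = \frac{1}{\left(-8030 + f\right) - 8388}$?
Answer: $- \frac{10033550075735}{35984254657176} \approx -0.27883$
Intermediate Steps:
$S{\left(y \right)} = - 8 y^{2}$ ($S{\left(y \right)} = y^{2} \left(-8\right) = - 8 y^{2}$)
$x = - \frac{1}{28763}$ ($x = \frac{1}{\left(-8030 - 12345\right) - 8388} = \frac{1}{-20375 - 8388} = \frac{1}{-28763} = - \frac{1}{28763} \approx -3.4767 \cdot 10^{-5}$)
$\frac{x}{S{\left(G \right)}} - \frac{13890}{49815} = - \frac{1}{28763 \left(- 8 \cdot 217^{2}\right)} - \frac{13890}{49815} = - \frac{1}{28763 \left(\left(-8\right) 47089\right)} - \frac{926}{3321} = - \frac{1}{28763 \left(-376712\right)} - \frac{926}{3321} = \left(- \frac{1}{28763}\right) \left(- \frac{1}{376712}\right) - \frac{926}{3321} = \frac{1}{10835367256} - \frac{926}{3321} = - \frac{10033550075735}{35984254657176}$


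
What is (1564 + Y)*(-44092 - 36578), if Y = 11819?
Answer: -1079606610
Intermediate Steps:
(1564 + Y)*(-44092 - 36578) = (1564 + 11819)*(-44092 - 36578) = 13383*(-80670) = -1079606610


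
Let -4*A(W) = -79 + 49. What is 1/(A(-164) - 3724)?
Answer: -2/7433 ≈ -0.00026907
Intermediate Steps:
A(W) = 15/2 (A(W) = -(-79 + 49)/4 = -¼*(-30) = 15/2)
1/(A(-164) - 3724) = 1/(15/2 - 3724) = 1/(-7433/2) = -2/7433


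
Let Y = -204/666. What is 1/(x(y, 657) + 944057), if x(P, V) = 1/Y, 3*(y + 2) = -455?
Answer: 34/32097827 ≈ 1.0593e-6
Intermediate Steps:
y = -461/3 (y = -2 + (1/3)*(-455) = -2 - 455/3 = -461/3 ≈ -153.67)
Y = -34/111 (Y = -204*1/666 = -34/111 ≈ -0.30631)
x(P, V) = -111/34 (x(P, V) = 1/(-34/111) = -111/34)
1/(x(y, 657) + 944057) = 1/(-111/34 + 944057) = 1/(32097827/34) = 34/32097827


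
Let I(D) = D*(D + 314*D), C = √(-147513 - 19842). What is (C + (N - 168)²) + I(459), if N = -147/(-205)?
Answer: 2790144752724/42025 + 3*I*√18595 ≈ 6.6393e+7 + 409.09*I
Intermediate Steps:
N = 147/205 (N = -147*(-1/205) = 147/205 ≈ 0.71707)
C = 3*I*√18595 (C = √(-167355) = 3*I*√18595 ≈ 409.09*I)
I(D) = 315*D² (I(D) = D*(315*D) = 315*D²)
(C + (N - 168)²) + I(459) = (3*I*√18595 + (147/205 - 168)²) + 315*459² = (3*I*√18595 + (-34293/205)²) + 315*210681 = (3*I*√18595 + 1176009849/42025) + 66364515 = (1176009849/42025 + 3*I*√18595) + 66364515 = 2790144752724/42025 + 3*I*√18595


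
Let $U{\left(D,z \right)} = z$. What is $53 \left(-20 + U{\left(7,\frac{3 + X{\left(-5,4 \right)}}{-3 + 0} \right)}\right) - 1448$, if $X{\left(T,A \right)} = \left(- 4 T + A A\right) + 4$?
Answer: $- \frac{9803}{3} \approx -3267.7$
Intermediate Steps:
$X{\left(T,A \right)} = 4 + A^{2} - 4 T$ ($X{\left(T,A \right)} = \left(- 4 T + A^{2}\right) + 4 = \left(A^{2} - 4 T\right) + 4 = 4 + A^{2} - 4 T$)
$53 \left(-20 + U{\left(7,\frac{3 + X{\left(-5,4 \right)}}{-3 + 0} \right)}\right) - 1448 = 53 \left(-20 + \frac{3 + \left(4 + 4^{2} - -20\right)}{-3 + 0}\right) - 1448 = 53 \left(-20 + \frac{3 + \left(4 + 16 + 20\right)}{-3}\right) - 1448 = 53 \left(-20 + \left(3 + 40\right) \left(- \frac{1}{3}\right)\right) - 1448 = 53 \left(-20 + 43 \left(- \frac{1}{3}\right)\right) - 1448 = 53 \left(-20 - \frac{43}{3}\right) - 1448 = 53 \left(- \frac{103}{3}\right) - 1448 = - \frac{5459}{3} - 1448 = - \frac{9803}{3}$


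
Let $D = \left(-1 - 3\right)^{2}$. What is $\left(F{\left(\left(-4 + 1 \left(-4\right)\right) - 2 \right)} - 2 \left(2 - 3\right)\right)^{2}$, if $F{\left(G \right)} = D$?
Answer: $324$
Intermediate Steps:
$D = 16$ ($D = \left(-4\right)^{2} = 16$)
$F{\left(G \right)} = 16$
$\left(F{\left(\left(-4 + 1 \left(-4\right)\right) - 2 \right)} - 2 \left(2 - 3\right)\right)^{2} = \left(16 - 2 \left(2 - 3\right)\right)^{2} = \left(16 - -2\right)^{2} = \left(16 + 2\right)^{2} = 18^{2} = 324$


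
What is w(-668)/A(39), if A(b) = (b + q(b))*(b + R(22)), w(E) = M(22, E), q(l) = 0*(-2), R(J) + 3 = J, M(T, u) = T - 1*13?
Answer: 3/754 ≈ 0.0039788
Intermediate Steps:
M(T, u) = -13 + T (M(T, u) = T - 13 = -13 + T)
R(J) = -3 + J
q(l) = 0
w(E) = 9 (w(E) = -13 + 22 = 9)
A(b) = b*(19 + b) (A(b) = (b + 0)*(b + (-3 + 22)) = b*(b + 19) = b*(19 + b))
w(-668)/A(39) = 9/((39*(19 + 39))) = 9/((39*58)) = 9/2262 = 9*(1/2262) = 3/754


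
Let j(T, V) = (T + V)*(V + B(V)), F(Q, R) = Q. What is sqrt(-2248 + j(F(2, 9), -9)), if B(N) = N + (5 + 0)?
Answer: I*sqrt(2157) ≈ 46.444*I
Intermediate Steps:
B(N) = 5 + N (B(N) = N + 5 = 5 + N)
j(T, V) = (5 + 2*V)*(T + V) (j(T, V) = (T + V)*(V + (5 + V)) = (T + V)*(5 + 2*V) = (5 + 2*V)*(T + V))
sqrt(-2248 + j(F(2, 9), -9)) = sqrt(-2248 + ((-9)**2 + 2*(-9) + 2*(5 - 9) - 9*(5 - 9))) = sqrt(-2248 + (81 - 18 + 2*(-4) - 9*(-4))) = sqrt(-2248 + (81 - 18 - 8 + 36)) = sqrt(-2248 + 91) = sqrt(-2157) = I*sqrt(2157)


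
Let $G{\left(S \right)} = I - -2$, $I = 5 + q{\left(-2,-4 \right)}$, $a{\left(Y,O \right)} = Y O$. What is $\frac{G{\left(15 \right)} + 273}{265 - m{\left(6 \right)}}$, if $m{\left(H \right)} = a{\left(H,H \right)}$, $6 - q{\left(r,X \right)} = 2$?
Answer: $\frac{284}{229} \approx 1.2402$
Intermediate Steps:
$q{\left(r,X \right)} = 4$ ($q{\left(r,X \right)} = 6 - 2 = 4$)
$a{\left(Y,O \right)} = O Y$
$I = 9$ ($I = 5 + 4 = 9$)
$m{\left(H \right)} = H^{2}$ ($m{\left(H \right)} = H H = H^{2}$)
$G{\left(S \right)} = 11$ ($G{\left(S \right)} = 9 - -2 = 9 + 2 = 11$)
$\frac{G{\left(15 \right)} + 273}{265 - m{\left(6 \right)}} = \frac{11 + 273}{265 - 6^{2}} = \frac{284}{265 - 36} = \frac{284}{229}$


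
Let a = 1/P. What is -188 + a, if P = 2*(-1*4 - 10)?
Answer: -5265/28 ≈ -188.04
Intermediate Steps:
P = -28 (P = 2*(-4 - 10) = 2*(-14) = -28)
a = -1/28 (a = 1/(-28) = -1/28 ≈ -0.035714)
-188 + a = -188 - 1/28 = -5265/28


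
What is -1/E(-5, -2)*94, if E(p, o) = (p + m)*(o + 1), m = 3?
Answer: -47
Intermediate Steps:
E(p, o) = (1 + o)*(3 + p) (E(p, o) = (p + 3)*(o + 1) = (3 + p)*(1 + o) = (1 + o)*(3 + p))
-1/E(-5, -2)*94 = -1/(3 - 5 + 3*(-2) - 2*(-5))*94 = -1/(3 - 5 - 6 + 10)*94 = -1/2*94 = -1*½*94 = -½*94 = -47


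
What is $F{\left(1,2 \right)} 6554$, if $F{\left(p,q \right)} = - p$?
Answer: $-6554$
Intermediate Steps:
$F{\left(1,2 \right)} 6554 = \left(-1\right) 1 \cdot 6554 = \left(-1\right) 6554 = -6554$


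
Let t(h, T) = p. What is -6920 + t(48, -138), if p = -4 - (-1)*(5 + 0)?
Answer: -6919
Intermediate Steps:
p = 1 (p = -4 - (-1)*5 = -4 - 1*(-5) = -4 + 5 = 1)
t(h, T) = 1
-6920 + t(48, -138) = -6920 + 1 = -6919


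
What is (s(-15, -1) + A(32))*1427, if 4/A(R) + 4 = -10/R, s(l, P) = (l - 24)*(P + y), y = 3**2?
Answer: -30811784/69 ≈ -4.4655e+5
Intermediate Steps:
y = 9
s(l, P) = (-24 + l)*(9 + P) (s(l, P) = (l - 24)*(P + 9) = (-24 + l)*(9 + P))
A(R) = 4/(-4 - 10/R)
(s(-15, -1) + A(32))*1427 = ((-216 - 24*(-1) + 9*(-15) - 1*(-15)) - 2*32/(5 + 2*32))*1427 = ((-216 + 24 - 135 + 15) - 2*32/(5 + 64))*1427 = (-312 - 2*32/69)*1427 = (-312 - 2*32*1/69)*1427 = (-312 - 64/69)*1427 = -21592/69*1427 = -30811784/69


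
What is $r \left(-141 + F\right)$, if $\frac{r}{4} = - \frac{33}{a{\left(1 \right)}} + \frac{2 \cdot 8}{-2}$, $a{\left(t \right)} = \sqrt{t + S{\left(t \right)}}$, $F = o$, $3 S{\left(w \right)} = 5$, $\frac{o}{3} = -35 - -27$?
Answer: $5280 + 5445 \sqrt{6} \approx 18617.0$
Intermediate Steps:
$o = -24$ ($o = 3 \left(-35 - -27\right) = 3 \left(-35 + 27\right) = 3 \left(-8\right) = -24$)
$S{\left(w \right)} = \frac{5}{3}$ ($S{\left(w \right)} = \frac{1}{3} \cdot 5 = \frac{5}{3}$)
$F = -24$
$a{\left(t \right)} = \sqrt{\frac{5}{3} + t}$ ($a{\left(t \right)} = \sqrt{t + \frac{5}{3}} = \sqrt{\frac{5}{3} + t}$)
$r = -32 - 33 \sqrt{6}$ ($r = 4 \left(- \frac{33}{\frac{1}{3} \sqrt{15 + 9 \cdot 1}} + \frac{2 \cdot 8}{-2}\right) = 4 \left(- \frac{33}{\frac{1}{3} \sqrt{15 + 9}} + 16 \left(- \frac{1}{2}\right)\right) = 4 \left(- \frac{33}{\frac{1}{3} \sqrt{24}} - 8\right) = 4 \left(- \frac{33}{\frac{1}{3} \cdot 2 \sqrt{6}} - 8\right) = 4 \left(- \frac{33}{\frac{2}{3} \sqrt{6}} - 8\right) = 4 \left(- 33 \frac{\sqrt{6}}{4} - 8\right) = 4 \left(- \frac{33 \sqrt{6}}{4} - 8\right) = 4 \left(-8 - \frac{33 \sqrt{6}}{4}\right) = -32 - 33 \sqrt{6} \approx -112.83$)
$r \left(-141 + F\right) = \left(-32 - 33 \sqrt{6}\right) \left(-141 - 24\right) = \left(-32 - 33 \sqrt{6}\right) \left(-165\right) = 5280 + 5445 \sqrt{6}$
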